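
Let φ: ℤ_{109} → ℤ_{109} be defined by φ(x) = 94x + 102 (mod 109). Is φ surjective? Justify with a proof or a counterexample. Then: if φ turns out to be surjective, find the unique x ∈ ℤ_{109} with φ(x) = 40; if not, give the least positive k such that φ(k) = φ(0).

55

Since gcd(94, 109) = 1, 94 is invertible modulo 109. Euclid's algorithm: 109 = 1·94 + 15, 94 = 6·15 + 4, 15 = 3·4 + 3, 4 = 1·3 + 1; back-substituting gives 1 = 29·94 − 25·109, so 94⁻¹ ≡ 29 (mod 109).
For any y ∈ ℤ_{109}, x = 29(y − 102) mod 109 satisfies φ(x) = 94·29(y − 102) + 102 ≡ y (since 94·29 ≡ 1 mod 109). So every y has a preimage.
Thus φ is surjective.
Since φ is surjective, we compute φ⁻¹(40): solve 94x + 102 ≡ 40 (mod 109), i.e. 94x ≡ 47 (mod 109).
Multiplying by 94⁻¹ = 29 gives x ≡ 29·47 = 1363 = 12·109 + 55 ≡ 55 (mod 109).
Check: φ(55) = 94·55 + 102 = 5272 = 48·109 + 40 ≡ 40 (mod 109).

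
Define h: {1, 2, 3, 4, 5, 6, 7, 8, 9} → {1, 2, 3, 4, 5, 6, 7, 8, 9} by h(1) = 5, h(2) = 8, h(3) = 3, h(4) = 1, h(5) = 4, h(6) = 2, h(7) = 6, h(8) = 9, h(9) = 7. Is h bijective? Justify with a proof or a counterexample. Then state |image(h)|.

The values 5, 8, 3, 1, 4, 2, 6, 9, 7 are a permutation of {1, 2, 3, 4, 5, 6, 7, 8, 9}: each element appears exactly once.
So h is injective and surjective, hence bijective.
The image of h is {1, 2, 3, 4, 5, 6, 7, 8, 9}, which has 9 elements.

9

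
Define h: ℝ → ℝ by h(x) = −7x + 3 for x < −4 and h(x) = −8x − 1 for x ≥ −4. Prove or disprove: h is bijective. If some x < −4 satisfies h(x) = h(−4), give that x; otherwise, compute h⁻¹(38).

Both pieces are strictly decreasing (slopes −7 and −8), so each is injective on its own interval.
The left piece maps (−∞, −4) onto (31, ∞); the right piece maps [−4, ∞) onto (−∞, 31].
Since 31 = 31, the images partition ℝ: h is injective and surjective, hence bijective.
Because the two images are disjoint, no x < −4 has h(x) = h(−4), so we compute h⁻¹(38): 38 lies in (31, ∞), so solve −7x + 3 = 38: x = (38 − 3)/(−7) = −5.

-5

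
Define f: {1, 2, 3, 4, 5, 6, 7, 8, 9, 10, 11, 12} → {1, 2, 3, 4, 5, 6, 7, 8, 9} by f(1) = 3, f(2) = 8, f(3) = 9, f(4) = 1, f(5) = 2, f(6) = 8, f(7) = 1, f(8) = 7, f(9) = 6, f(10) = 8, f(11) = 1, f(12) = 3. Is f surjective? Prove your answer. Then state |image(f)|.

7

No element maps to 4, so f is not surjective.
The image of f is {1, 2, 3, 6, 7, 8, 9}, which has 7 elements.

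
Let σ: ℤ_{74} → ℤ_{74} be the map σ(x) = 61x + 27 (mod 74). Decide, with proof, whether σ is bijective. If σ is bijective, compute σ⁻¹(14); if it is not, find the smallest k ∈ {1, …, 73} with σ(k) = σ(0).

1

By definition, σ is injective when σ(u) = σ(v) forces u = v.
If σ(u) = σ(v), then 61u ≡ 61v (mod 74). Because gcd(61, 74) = 1, we may cancel 61 to get u ≡ v (mod 74).
We now compute 61⁻¹ mod 74 explicitly. Euclid's algorithm: 74 = 1·61 + 13, 61 = 4·13 + 9, 13 = 1·9 + 4, 9 = 2·4 + 1; back-substituting gives 1 = 17·61 − 14·74, so 61⁻¹ ≡ 17 (mod 74).
For any y ∈ ℤ_{74}, x = 17(y − 27) mod 74 satisfies σ(x) = 61·17(y − 27) + 27 ≡ y (since 61·17 ≡ 1 mod 74). So every y has a preimage.
Hence σ is bijective.
Since σ is bijective, we compute σ⁻¹(14): solve 61x + 27 ≡ 14 (mod 74), i.e. 61x ≡ 61 (mod 74).
Multiplying by 61⁻¹ = 17 gives x ≡ 17·61 = 1037 = 14·74 + 1 ≡ 1 (mod 74).
Check: σ(1) = 61·1 + 27 = 88 = 1·74 + 14 ≡ 14 (mod 74).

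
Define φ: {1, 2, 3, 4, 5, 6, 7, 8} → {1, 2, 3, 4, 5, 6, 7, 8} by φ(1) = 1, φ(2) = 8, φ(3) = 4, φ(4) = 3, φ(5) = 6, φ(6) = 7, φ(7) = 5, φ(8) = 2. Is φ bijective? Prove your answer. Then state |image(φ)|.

The values 1, 8, 4, 3, 6, 7, 5, 2 are a permutation of {1, 2, 3, 4, 5, 6, 7, 8}: each element appears exactly once.
So φ is injective and surjective, hence bijective.
The image of φ is {1, 2, 3, 4, 5, 6, 7, 8}, which has 8 elements.

8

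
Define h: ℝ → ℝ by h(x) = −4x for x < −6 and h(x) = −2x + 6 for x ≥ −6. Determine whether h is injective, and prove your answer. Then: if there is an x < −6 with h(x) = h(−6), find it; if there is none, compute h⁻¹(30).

-15/2

Both pieces are strictly decreasing (slopes −4 and −2), so each is injective on its own interval.
The left piece maps (−∞, −6) onto (24, ∞); the right piece maps [−6, ∞) onto (−∞, 18].
These images are disjoint, so no value is attained by both pieces. Hence h is injective.
Because the two images are disjoint, no x < −6 has h(x) = h(−6), so we compute h⁻¹(30): 30 lies in (24, ∞), so solve −4x = 30: x = (30 − 0)/(−4) = −15/2.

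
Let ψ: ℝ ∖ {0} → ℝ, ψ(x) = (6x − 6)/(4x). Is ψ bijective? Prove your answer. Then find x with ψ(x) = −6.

1/5

If ψ(x) = 3/2, cross-multiplying gives 4(6x − 6) = 6(4x), which simplifies to −24 = 0 — false.  So 3/2 has no preimage and ψ is not surjective.
So ψ is not bijective.
Solving ψ(x) = −6: cross-multiplying gives 6x − 6 = −6(4x), which rearranges to 30x = 6, so x = 1/5.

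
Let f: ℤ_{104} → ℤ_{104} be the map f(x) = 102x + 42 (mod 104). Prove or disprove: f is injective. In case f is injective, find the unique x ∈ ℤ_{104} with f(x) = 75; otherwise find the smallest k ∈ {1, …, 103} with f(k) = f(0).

52

We have gcd(102, 104) = 2 > 1. Taking x_1 = 0 and x_2 = 52: f(0) = 42 and f(52) = 102·52 + 42 = 5346 ≡ 42 (mod 104).
So f(0) = f(52) while 0 ≠ 52, therefore f is not injective.
Since f is not injective, we find the least positive k with f(k) = f(0): this means 102k ≡ 0 (mod 104), i.e. 104 ∣ 102k. Since gcd(102, 104) = 2, dividing through by 2 this holds exactly when 52 ∣ 51k, and as gcd(51, 52) = 1, exactly when 52 ∣ k.
The smallest positive such k is 52.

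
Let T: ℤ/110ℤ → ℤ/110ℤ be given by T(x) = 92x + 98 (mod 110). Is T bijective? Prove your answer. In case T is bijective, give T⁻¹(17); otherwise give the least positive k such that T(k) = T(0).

We have gcd(92, 110) = 2 > 1. Taking x_1 = 0 and x_2 = 55: T(0) = 98 and T(55) = 92·55 + 98 = 5158 ≡ 98 (mod 110).
So T(0) = T(55) while 0 ≠ 55, thus T is not injective, hence not bijective.
Since T is not bijective, we find the least positive k with T(k) = T(0): this means 92k ≡ 0 (mod 110), i.e. 110 ∣ 92k. Since gcd(92, 110) = 2, dividing through by 2 this holds exactly when 55 ∣ 46k, and as gcd(46, 55) = 1, exactly when 55 ∣ k.
The smallest positive such k is 55.

55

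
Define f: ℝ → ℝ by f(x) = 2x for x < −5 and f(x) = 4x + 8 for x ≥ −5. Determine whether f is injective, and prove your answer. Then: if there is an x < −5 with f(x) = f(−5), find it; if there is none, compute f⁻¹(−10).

-6

Both pieces are strictly increasing (slopes 2 and 4), so each is injective on its own interval.
The left piece maps (−∞, −5) onto (−∞, −10); the right piece maps [−5, ∞) onto [−12, ∞).
These images overlap. In particular f(−5) = −12 (right piece), and solving 2x = −12 on the left piece gives x = −6 < −5.
So f(−6) = f(−5) with −6 ≠ −5, and f is not injective. This x = −6 is the requested value below −5.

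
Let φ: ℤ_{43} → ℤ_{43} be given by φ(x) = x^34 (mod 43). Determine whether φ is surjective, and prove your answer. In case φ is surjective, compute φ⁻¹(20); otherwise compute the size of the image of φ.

φ(21): Repeated squaring mod 43: 21^1 ≡ 21, 21^2 ≡ 21² = 441 ≡ 11, 21^4 ≡ 11² = 121 ≡ 35, 21^8 ≡ 35² = 1225 ≡ 21, 21^16 ≡ 21² = 441 ≡ 11, 21^32 ≡ 11² = 121 ≡ 35. Since 34 = 32 + 2, 21^34 ≡ 35·11: 35·11 = 385 ≡ 41. So 21^34 ≡ 41 (mod 43).
φ(22): Repeated squaring mod 43: 22^1 ≡ 22, 22^2 ≡ 22² = 484 ≡ 11, 22^4 ≡ 11² = 121 ≡ 35, 22^8 ≡ 35² = 1225 ≡ 21, 22^16 ≡ 21² = 441 ≡ 11, 22^32 ≡ 11² = 121 ≡ 35. Since 34 = 32 + 2, 22^34 ≡ 35·11: 35·11 = 385 ≡ 41. So 22^34 ≡ 41 (mod 43).
So φ(21) = φ(22) = 41 while 21 ≠ 22, hence φ is not injective.
A non-injective map from the 43-element set ℤ_{43} to itself takes at most 42 distinct values, so it cannot be surjective. Hence φ is not surjective.
Since φ is not surjective, we determine |image(φ)|. Computing x^34 mod 43 for each x (by repeated squaring, reducing mod 43 at every step), the values φ(0), φ(1), …, φ(42) are: 0, 1, 21, 31, 11, 10, 6, 36, 16, 15, 38, 4, 40, 17, 25, 9, 35, 13, 14, 23, 24, 41, 41, 24, 23, 14, 13, 35, 9, 25, 17, 40, 4, 38, 15, 16, 36, 6, 10, 11, 31, 21, 1.
The distinct values are {0, 1, 4, 6, 9, 10, 11, 13, 14, 15, 16, 17, 21, 23, 24, 25, 31, 35, 36, 38, 40, 41}; there are 22 of them.

22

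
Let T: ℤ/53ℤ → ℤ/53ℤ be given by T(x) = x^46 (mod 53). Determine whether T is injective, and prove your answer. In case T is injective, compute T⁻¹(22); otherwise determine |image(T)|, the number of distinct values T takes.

T(26): Repeated squaring mod 53: 26^1 ≡ 26, 26^2 ≡ 26² = 676 ≡ 40, 26^4 ≡ 40² = 1600 ≡ 10, 26^8 ≡ 10² = 100 ≡ 47, 26^16 ≡ 47² = 2209 ≡ 36, 26^32 ≡ 36² = 1296 ≡ 24. Since 46 = 32 + 8 + 4 + 2, 26^46 ≡ 24·47·10·40: 24·47 = 1128 ≡ 15, then 15·10 = 150 ≡ 44, then 44·40 = 1760 ≡ 11. So 26^46 ≡ 11 (mod 53).
T(27): Repeated squaring mod 53: 27^1 ≡ 27, 27^2 ≡ 27² = 729 ≡ 40, 27^4 ≡ 40² = 1600 ≡ 10, 27^8 ≡ 10² = 100 ≡ 47, 27^16 ≡ 47² = 2209 ≡ 36, 27^32 ≡ 36² = 1296 ≡ 24. Since 46 = 32 + 8 + 4 + 2, 27^46 ≡ 24·47·10·40: 24·47 = 1128 ≡ 15, then 15·10 = 150 ≡ 44, then 44·40 = 1760 ≡ 11. So 27^46 ≡ 11 (mod 53).
So T(26) = T(27) = 11 while 26 ≠ 27, therefore T is not injective.
Since T is not injective, we determine |image(T)|. Computing x^46 mod 53 for each x (by repeated squaring, reducing mod 53 at every step), the values T(0), T(1), …, T(52) are: 0, 1, 29, 4, 46, 37, 10, 24, 9, 16, 13, 28, 25, 15, 7, 42, 49, 47, 40, 38, 6, 43, 17, 52, 36, 44, 11, 11, 44, 36, 52, 17, 43, 6, 38, 40, 47, 49, 42, 7, 15, 25, 28, 13, 16, 9, 24, 10, 37, 46, 4, 29, 1.
The distinct values are {0, 1, 4, 6, 7, 9, 10, 11, 13, 15, 16, 17, 24, 25, 28, 29, 36, 37, 38, 40, 42, 43, 44, 46, 47, 49, 52}; there are 27 of them.

27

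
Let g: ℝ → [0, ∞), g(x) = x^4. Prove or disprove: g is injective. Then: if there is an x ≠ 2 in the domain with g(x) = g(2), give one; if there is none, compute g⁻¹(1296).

-2

g(2) = 16 = (−2)^4 = g(−2) (since 4 is even), with 2 ≠ −2. So g is not injective.
For the follow-up, such an x exists: taking x = −2 ∈ ℝ gives g(−2) = 16 = g(2) with −2 ≠ 2.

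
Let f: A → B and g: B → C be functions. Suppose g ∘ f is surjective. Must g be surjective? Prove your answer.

Let c ∈ C. Since g ∘ f is surjective, some a ∈ A has g(f(a)) = c. Then b = f(a) ∈ B satisfies g(b) = c. So g is surjective.

surjective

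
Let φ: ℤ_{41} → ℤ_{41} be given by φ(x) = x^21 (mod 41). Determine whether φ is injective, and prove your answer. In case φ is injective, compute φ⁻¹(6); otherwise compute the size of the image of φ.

35

Since 41 is prime, the nonzero elements of ℤ_{41} form a cyclic group of order 40.
As gcd(21, 40) = 1, raising to the 21st power is a bijection on this group: if s^21 ≡ t^21 then (st^{−1})^21 = 1, and the only element of order dividing gcd(21, 40) = 1 is 1, so s = t.
With φ(0) = 0 this makes φ injective on all of ℤ_{41}, hence bijective (finite equal-size domain and codomain). In particular φ is injective.
Since φ is injective, we find the preimage of 6. The inverse of x ↦ x^21 on (ℤ_{41})^× is x ↦ x^21, because 21·21 = 441 = 11·40 + 1 ≡ 1 (mod 40) and x^{40} = 1 for x ≠ 0 (Fermat). So φ⁻¹(6) = 6^21 mod 41.
Repeated squaring mod 41: 6^1 ≡ 6, 6^2 ≡ 6² = 36, 6^4 ≡ 36² = 1296 ≡ 25, 6^8 ≡ 25² = 625 ≡ 10, 6^16 ≡ 10² = 100 ≡ 18. Since 21 = 16 + 4 + 1, 6^21 ≡ 18·25·6: 18·25 = 450 ≡ 40, then 40·6 = 240 ≡ 35. So 6^21 ≡ 35 (mod 41).
Hence φ⁻¹(6) = 35.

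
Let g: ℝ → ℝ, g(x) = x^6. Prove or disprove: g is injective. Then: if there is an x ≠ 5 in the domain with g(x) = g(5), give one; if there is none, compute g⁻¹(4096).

-5

g(5) = 15625 = (−5)^6 = g(−5) (since 6 is even), with 5 ≠ −5. So g is not injective.
For the follow-up, such an x exists: taking x = −5 ∈ ℝ gives g(−5) = 15625 = g(5) with −5 ≠ 5.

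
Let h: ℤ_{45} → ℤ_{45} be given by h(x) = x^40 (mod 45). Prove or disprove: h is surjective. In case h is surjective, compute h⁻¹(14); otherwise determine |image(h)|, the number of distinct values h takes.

h(3): Repeated squaring mod 45: 3^1 ≡ 3, 3^2 ≡ 3² = 9, 3^4 ≡ 9² = 81 ≡ 36, 3^8 ≡ 36² = 1296 ≡ 36, 3^16 ≡ 36² = 1296 ≡ 36, 3^32 ≡ 36² = 1296 ≡ 36. Since 40 = 32 + 8, 3^40 ≡ 36·36: 36·36 = 1296 ≡ 36. So 3^40 ≡ 36 (mod 45).
h(6): Repeated squaring mod 45: 6^1 ≡ 6, 6^2 ≡ 6² = 36, 6^4 ≡ 36² = 1296 ≡ 36, 6^8 ≡ 36² = 1296 ≡ 36, 6^16 ≡ 36² = 1296 ≡ 36, 6^32 ≡ 36² = 1296 ≡ 36. Since 40 = 32 + 8, 6^40 ≡ 36·36: 36·36 = 1296 ≡ 36. So 6^40 ≡ 36 (mod 45).
So h(3) = h(6) = 36 while 3 ≠ 6, thus h is not injective.
A non-injective map from the 45-element set ℤ_{45} to itself takes at most 44 distinct values, so it cannot be surjective. So h is not surjective.
Since h is not surjective, we determine |image(h)|. Computing x^40 mod 45 for each x (by repeated squaring, reducing mod 45 at every step), the values h(0), h(1), …, h(44) are: 0, 1, 16, 36, 31, 40, 36, 16, 1, 36, 10, 16, 36, 31, 31, 0, 16, 1, 36, 1, 25, 36, 31, 31, 36, 25, 1, 36, 1, 16, 0, 31, 31, 36, 16, 10, 36, 1, 16, 36, 40, 31, 36, 16, 1.
The distinct values are {0, 1, 10, 16, 25, 31, 36, 40}; there are 8 of them.

8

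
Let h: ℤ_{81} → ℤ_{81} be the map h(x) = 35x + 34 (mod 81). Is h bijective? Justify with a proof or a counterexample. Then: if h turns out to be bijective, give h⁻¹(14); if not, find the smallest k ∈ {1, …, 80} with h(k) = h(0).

11

Suppose h(a) = h(b) in ℤ_{81}. Then 35a + 34 ≡ 35b + 34 (mod 81), hence 35(a − b) ≡ 0 (mod 81).
Since gcd(35, 81) = 1, 35 is invertible modulo 81, therefore a − b ≡ 0 (mod 81), i.e. a = b.
We now compute 35⁻¹ mod 81 explicitly. Euclid's algorithm: 81 = 2·35 + 11, 35 = 3·11 + 2, 11 = 5·2 + 1; back-substituting gives 1 = 44·35 − 19·81, so 35⁻¹ ≡ 44 (mod 81).
Then y ↦ 44(y − 34) is a two-sided inverse to h, so every y ∈ ℤ_{81} has a preimage.
Therefore h is bijective.
Since h is bijective, we find h⁻¹(14): we need 35x ≡ 14 − 34 ≡ 61 (mod 81). Using 35⁻¹ = 44: x ≡ 44·61 = 2684 = 33·81 + 11, so x = 11.
Check: h(11) = 35·11 + 34 = 419 = 5·81 + 14 ≡ 14 (mod 81).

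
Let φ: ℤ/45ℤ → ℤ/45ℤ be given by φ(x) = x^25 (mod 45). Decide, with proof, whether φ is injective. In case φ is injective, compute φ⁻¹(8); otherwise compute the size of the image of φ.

35

φ(0) = 0^25 = 0.
φ(15): Repeated squaring mod 45: 15^1 ≡ 15, 15^2 ≡ 15² = 225 ≡ 0, 15^4 ≡ 0² = 0, 15^8 ≡ 0² = 0, 15^16 ≡ 0² = 0. Since 25 = 16 + 8 + 1, 15^25 ≡ 0·0·15: 0·0 = 0, then 0·15 = 0. So 15^25 ≡ 0 (mod 45).
So φ(0) = φ(15) = 0 while 0 ≠ 15, therefore φ is not injective.
Since φ is not injective, we determine |image(φ)|. Computing x^25 mod 45 for each x (by repeated squaring, reducing mod 45 at every step), the values φ(0), φ(1), …, φ(44) are: 0, 1, 2, 18, 4, 5, 36, 7, 8, 9, 10, 11, 27, 13, 14, 0, 16, 17, 18, 19, 20, 36, 22, 23, 9, 25, 26, 27, 28, 29, 0, 31, 32, 18, 34, 35, 36, 37, 38, 9, 40, 41, 27, 43, 44.
The distinct values are {0, 1, 2, 4, 5, 7, 8, 9, 10, 11, 13, 14, 16, 17, 18, 19, 20, 22, 23, 25, 26, 27, 28, 29, 31, 32, 34, 35, 36, 37, 38, 40, 41, 43, 44}; there are 35 of them.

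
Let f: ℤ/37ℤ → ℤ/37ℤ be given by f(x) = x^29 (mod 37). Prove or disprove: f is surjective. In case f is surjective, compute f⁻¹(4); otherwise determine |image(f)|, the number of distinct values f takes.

Since 37 is prime, the nonzero elements of ℤ/37ℤ form a cyclic group of order 36.
As gcd(29, 36) = 1, raising to the 29th power is a bijection on this group: if a^29 ≡ b^29 then (ab^{−1})^29 = 1, and the only element of order dividing gcd(29, 36) = 1 is 1, so a = b.
With f(0) = 0 this makes f injective on all of ℤ/37ℤ, hence bijective (finite equal-size domain and codomain). In particular f is surjective.
Since f is surjective, we find the preimage of 4. The inverse of x ↦ x^29 on (ℤ/37ℤ)^× is x ↦ x^5, because 29·5 = 145 = 4·36 + 1 ≡ 1 (mod 36) and x^{36} = 1 for x ≠ 0 (Fermat). So f⁻¹(4) = 4^5 mod 37.
Repeated squaring mod 37: 4^1 ≡ 4, 4^2 ≡ 4² = 16, 4^4 ≡ 16² = 256 ≡ 34. Since 5 = 4 + 1, 4^5 ≡ 34·4: 34·4 = 136 ≡ 25. So 4^5 ≡ 25 (mod 37).
Hence f⁻¹(4) = 25.

25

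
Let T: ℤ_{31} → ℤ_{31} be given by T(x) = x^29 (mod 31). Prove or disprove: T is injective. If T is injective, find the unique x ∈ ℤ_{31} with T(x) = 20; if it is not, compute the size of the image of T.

14

Since 31 is prime, the nonzero elements of ℤ_{31} form a cyclic group of order 30.
As gcd(29, 30) = 1, raising to the 29th power is a bijection on this group: if u^29 ≡ v^29 then (uv^{−1})^29 = 1, and the only element of order dividing gcd(29, 30) = 1 is 1, so u = v.
With T(0) = 0 this makes T injective on all of ℤ_{31}, hence bijective (finite equal-size domain and codomain). In particular T is injective.
Since T is injective, we find the preimage of 20. The inverse of x ↦ x^29 on (ℤ_{31})^× is x ↦ x^29, because 29·29 = 841 = 28·30 + 1 ≡ 1 (mod 30) and x^{30} = 1 for x ≠ 0 (Fermat). So T⁻¹(20) = 20^29 mod 31.
Repeated squaring mod 31: 20^1 ≡ 20, 20^2 ≡ 20² = 400 ≡ 28, 20^4 ≡ 28² = 784 ≡ 9, 20^8 ≡ 9² = 81 ≡ 19, 20^16 ≡ 19² = 361 ≡ 20. Since 29 = 16 + 8 + 4 + 1, 20^29 ≡ 20·19·9·20: 20·19 = 380 ≡ 8, then 8·9 = 72 ≡ 10, then 10·20 = 200 ≡ 14. So 20^29 ≡ 14 (mod 31).
Hence T⁻¹(20) = 14.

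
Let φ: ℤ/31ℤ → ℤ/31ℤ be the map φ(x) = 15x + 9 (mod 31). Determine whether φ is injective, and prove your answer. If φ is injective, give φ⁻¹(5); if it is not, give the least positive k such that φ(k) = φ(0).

If φ(a) = φ(b), then 15a ≡ 15b (mod 31). Because gcd(15, 31) = 1, we may cancel 15 to get a ≡ b (mod 31).
Therefore φ is injective.
We now compute 15⁻¹ mod 31 explicitly. Euclid's algorithm: 31 = 2·15 + 1; back-substituting gives 1 = 29·15 − 14·31, so 15⁻¹ ≡ 29 (mod 31).
Since φ is injective, we compute φ⁻¹(5): solve 15x + 9 ≡ 5 (mod 31), i.e. 15x ≡ 27 (mod 31).
Multiplying by 15⁻¹ = 29 gives x ≡ 29·27 = 783 = 25·31 + 8 ≡ 8 (mod 31).
Check: φ(8) = 15·8 + 9 = 129 = 4·31 + 5 ≡ 5 (mod 31).

8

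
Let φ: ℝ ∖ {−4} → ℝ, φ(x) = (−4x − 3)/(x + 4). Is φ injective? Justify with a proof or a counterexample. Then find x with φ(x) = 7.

-31/11

Suppose φ(u) = φ(v). Cross-multiplying: (−4u − 3)(v + 4) = (−4v − 3)(u + 4).
Expanding both sides and cancelling the symmetric terms leaves −13·(u − v) = 0. Since −13 ≠ 0, u = v. So φ is injective.
Solving φ(x) = 7: cross-multiplying gives −4x − 3 = 7(x + 4), which rearranges to −11x = 31, so x = −31/11.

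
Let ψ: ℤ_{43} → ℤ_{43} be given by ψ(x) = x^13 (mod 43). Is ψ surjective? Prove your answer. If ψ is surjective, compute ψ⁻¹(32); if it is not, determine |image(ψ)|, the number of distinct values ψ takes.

39

Since 43 is prime, the nonzero elements of ℤ_{43} form a cyclic group of order 42.
As gcd(13, 42) = 1, raising to the 13th power is a bijection on this group: if x_1^13 ≡ x_2^13 then (x_1x_2^{−1})^13 = 1, and the only element of order dividing gcd(13, 42) = 1 is 1, so x_1 = x_2.
With ψ(0) = 0 this makes ψ injective on all of ℤ_{43}, hence bijective (finite equal-size domain and codomain). In particular ψ is surjective.
Since ψ is surjective, we find the preimage of 32. The inverse of x ↦ x^13 on (ℤ_{43})^× is x ↦ x^13, because 13·13 = 169 = 4·42 + 1 ≡ 1 (mod 42) and x^{42} = 1 for x ≠ 0 (Fermat). So ψ⁻¹(32) = 32^13 mod 43.
Repeated squaring mod 43: 32^1 ≡ 32, 32^2 ≡ 32² = 1024 ≡ 35, 32^4 ≡ 35² = 1225 ≡ 21, 32^8 ≡ 21² = 441 ≡ 11. Since 13 = 8 + 4 + 1, 32^13 ≡ 11·21·32: 11·21 = 231 ≡ 16, then 16·32 = 512 ≡ 39. So 32^13 ≡ 39 (mod 43).
Hence ψ⁻¹(32) = 39.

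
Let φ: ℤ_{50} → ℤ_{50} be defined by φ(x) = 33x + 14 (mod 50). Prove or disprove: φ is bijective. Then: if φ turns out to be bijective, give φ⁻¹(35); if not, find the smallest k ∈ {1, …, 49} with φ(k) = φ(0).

If φ(s) = φ(t), then 33s ≡ 33t (mod 50). Because gcd(33, 50) = 1, we may cancel 33 to get s ≡ t (mod 50).
We now compute 33⁻¹ mod 50 explicitly. Euclid's algorithm: 50 = 1·33 + 17, 33 = 1·17 + 16, 17 = 1·16 + 1; back-substituting gives 1 = 47·33 − 31·50, so 33⁻¹ ≡ 47 (mod 50).
For any y ∈ ℤ_{50}, x = 47(y − 14) mod 50 satisfies φ(x) = 33·47(y − 14) + 14 ≡ y (since 33·47 ≡ 1 mod 50). So every y has a preimage.
So φ is bijective.
Since φ is bijective, we compute φ⁻¹(35): solve 33x + 14 ≡ 35 (mod 50), i.e. 33x ≡ 21 (mod 50).
Multiplying by 33⁻¹ = 47 gives x ≡ 47·21 = 987 = 19·50 + 37 ≡ 37 (mod 50).
Check: φ(37) = 33·37 + 14 = 1235 = 24·50 + 35 ≡ 35 (mod 50).

37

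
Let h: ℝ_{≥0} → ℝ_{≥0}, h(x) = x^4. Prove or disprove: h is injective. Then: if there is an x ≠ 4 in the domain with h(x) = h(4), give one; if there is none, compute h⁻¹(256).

On ℝ_{≥0}, x ↦ x^4 is strictly increasing, so h(u) = h(v) forces u = v. So h is injective.
Since x ↦ x^4 is strictly increasing on ℝ_{≥0}, it is injective there, so no x ≠ 4 in the domain has h(x) = h(4). We therefore compute h⁻¹(256) = 256^{1/4} = 4 (indeed 4^4 = 256).

4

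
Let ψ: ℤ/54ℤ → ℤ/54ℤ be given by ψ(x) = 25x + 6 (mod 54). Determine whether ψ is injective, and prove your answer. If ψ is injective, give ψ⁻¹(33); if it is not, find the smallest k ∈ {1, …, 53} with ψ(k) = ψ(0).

Recall: ψ is injective when ψ(u) = ψ(v) forces u = v.
If ψ(u) = ψ(v), then 25u ≡ 25v (mod 54). Because gcd(25, 54) = 1, we may cancel 25 to get u ≡ v (mod 54).
Therefore ψ is injective.
We now compute 25⁻¹ mod 54 explicitly. Euclid's algorithm: 54 = 2·25 + 4, 25 = 6·4 + 1; back-substituting gives 1 = 13·25 − 6·54, so 25⁻¹ ≡ 13 (mod 54).
Since ψ is injective, we find ψ⁻¹(33): we need 25x ≡ 33 − 6 ≡ 27 (mod 54). Using 25⁻¹ = 13: x ≡ 13·27 = 351 = 6·54 + 27, so x = 27.
Check: ψ(27) = 25·27 + 6 = 681 = 12·54 + 33 ≡ 33 (mod 54).

27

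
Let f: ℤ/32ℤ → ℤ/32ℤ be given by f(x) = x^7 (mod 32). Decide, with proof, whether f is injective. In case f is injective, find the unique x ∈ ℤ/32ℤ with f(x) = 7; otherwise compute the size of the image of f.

17

f(0) = 0^7 = 0.
f(2): Repeated squaring mod 32: 2^1 ≡ 2, 2^2 ≡ 2² = 4, 2^4 ≡ 4² = 16. Since 7 = 4 + 2 + 1, 2^7 ≡ 16·4·2: 16·4 = 64 ≡ 0, then 0·2 = 0. So 2^7 ≡ 0 (mod 32).
So f(0) = f(2) = 0 while 0 ≠ 2, thus f is not injective.
Since f is not injective, we determine |image(f)|. Computing x^7 mod 32 for each x (by repeated squaring, reducing mod 32 at every step), the values f(0), f(1), …, f(31) are: 0, 1, 0, 11, 0, 13, 0, 23, 0, 25, 0, 3, 0, 5, 0, 15, 0, 17, 0, 27, 0, 29, 0, 7, 0, 9, 0, 19, 0, 21, 0, 31.
The distinct values are {0, 1, 3, 5, 7, 9, 11, 13, 15, 17, 19, 21, 23, 25, 27, 29, 31}; there are 17 of them.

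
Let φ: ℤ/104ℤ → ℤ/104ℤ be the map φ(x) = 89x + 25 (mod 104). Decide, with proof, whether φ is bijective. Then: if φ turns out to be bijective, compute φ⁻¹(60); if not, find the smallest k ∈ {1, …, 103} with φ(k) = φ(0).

If φ(x_1) = φ(x_2), then 89x_1 ≡ 89x_2 (mod 104). Because gcd(89, 104) = 1, we may cancel 89 to get x_1 ≡ x_2 (mod 104).
We now compute 89⁻¹ mod 104 explicitly. Euclid's algorithm: 104 = 1·89 + 15, 89 = 5·15 + 14, 15 = 1·14 + 1; back-substituting gives 1 = 97·89 − 83·104, so 89⁻¹ ≡ 97 (mod 104).
Then y ↦ 97(y − 25) is a two-sided inverse to φ, so every y ∈ ℤ/104ℤ has a preimage.
Hence φ is bijective.
Since φ is bijective, we find φ⁻¹(60): we need 89x ≡ 60 − 25 ≡ 35 (mod 104). Using 89⁻¹ = 97: x ≡ 97·35 = 3395 = 32·104 + 67, so x = 67.
Check: φ(67) = 89·67 + 25 = 5988 = 57·104 + 60 ≡ 60 (mod 104).

67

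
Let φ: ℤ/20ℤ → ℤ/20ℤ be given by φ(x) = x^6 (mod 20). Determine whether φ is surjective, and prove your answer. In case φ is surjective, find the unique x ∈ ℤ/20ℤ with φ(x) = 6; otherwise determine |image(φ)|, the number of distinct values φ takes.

6

φ(4): Repeated squaring mod 20: 4^1 ≡ 4, 4^2 ≡ 4² = 16, 4^4 ≡ 16² = 256 ≡ 16. Since 6 = 4 + 2, 4^6 ≡ 16·16: 16·16 = 256 ≡ 16. So 4^6 ≡ 16 (mod 20).
φ(6): Repeated squaring mod 20: 6^1 ≡ 6, 6^2 ≡ 6² = 36 ≡ 16, 6^4 ≡ 16² = 256 ≡ 16. Since 6 = 4 + 2, 6^6 ≡ 16·16: 16·16 = 256 ≡ 16. So 6^6 ≡ 16 (mod 20).
So φ(4) = φ(6) = 16 while 4 ≠ 6, therefore φ is not injective.
A non-injective map from the 20-element set ℤ/20ℤ to itself takes at most 19 distinct values, so it cannot be surjective. Thus φ is not surjective.
Since φ is not surjective, we determine |image(φ)|. Computing x^6 mod 20 for each x (by repeated squaring, reducing mod 20 at every step), the values φ(0), φ(1), …, φ(19) are: 0, 1, 4, 9, 16, 5, 16, 9, 4, 1, 0, 1, 4, 9, 16, 5, 16, 9, 4, 1.
The distinct values are {0, 1, 4, 5, 9, 16}; there are 6 of them.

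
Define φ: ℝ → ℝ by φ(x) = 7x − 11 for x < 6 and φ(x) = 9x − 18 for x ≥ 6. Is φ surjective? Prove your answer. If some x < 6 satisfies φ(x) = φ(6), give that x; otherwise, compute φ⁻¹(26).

Both pieces are strictly increasing (slopes 7 and 9), so each is injective on its own interval.
The left piece maps (−∞, 6) onto (−∞, 31); the right piece maps [6, ∞) onto [36, ∞).
The union (−∞, 31) ∪ [36, ∞) omits the interval between 31 and 36; in particular 31 has no preimage. So φ is not surjective.
Because the two images are disjoint, no x < 6 has φ(x) = φ(6), so we compute φ⁻¹(26): 26 lies in (−∞, 31), so solve 7x − 11 = 26: x = (26 + 11)/7 = 37/7.

37/7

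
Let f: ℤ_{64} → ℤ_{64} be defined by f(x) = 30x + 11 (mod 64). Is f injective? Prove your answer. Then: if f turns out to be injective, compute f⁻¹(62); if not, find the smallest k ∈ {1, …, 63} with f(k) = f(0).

32

We have gcd(30, 64) = 2 > 1. Taking s = 0 and t = 32: f(0) = 11 and f(32) = 30·32 + 11 = 971 ≡ 11 (mod 64).
So f(0) = f(32) while 0 ≠ 32, thus f is not injective.
Since f is not injective, we find the least positive k with f(k) = f(0): this means 30k ≡ 0 (mod 64), i.e. 64 ∣ 30k. Since gcd(30, 64) = 2, dividing through by 2 this holds exactly when 32 ∣ 15k, and as gcd(15, 32) = 1, exactly when 32 ∣ k.
The smallest positive such k is 32.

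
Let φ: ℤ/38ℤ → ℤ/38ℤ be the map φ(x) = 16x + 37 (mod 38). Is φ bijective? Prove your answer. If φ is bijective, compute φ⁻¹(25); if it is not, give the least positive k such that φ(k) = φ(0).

19

We have gcd(16, 38) = 2 > 1. Taking x_1 = 0 and x_2 = 19: φ(0) = 37 and φ(19) = 16·19 + 37 = 341 ≡ 37 (mod 38).
So φ(0) = φ(19) while 0 ≠ 19, hence φ is not injective, hence not bijective.
Since φ is not bijective, we find the least positive k with φ(k) = φ(0): this means 16k ≡ 0 (mod 38), i.e. 38 ∣ 16k. Since gcd(16, 38) = 2, dividing through by 2 this holds exactly when 19 ∣ 8k, and as gcd(8, 19) = 1, exactly when 19 ∣ k.
The smallest positive such k is 19.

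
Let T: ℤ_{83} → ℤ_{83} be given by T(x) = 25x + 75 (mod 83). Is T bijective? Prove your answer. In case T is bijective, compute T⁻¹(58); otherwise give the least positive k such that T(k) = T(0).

Recall: injectivity means: for all u, v in the domain, T(u) = T(v) implies u = v.
Suppose T(u) = T(v) in ℤ_{83}. Then 25u + 75 ≡ 25v + 75 (mod 83), thus 25(u − v) ≡ 0 (mod 83).
Since gcd(25, 83) = 1, 25 is invertible modulo 83, hence u − v ≡ 0 (mod 83), i.e. u = v.
We now compute 25⁻¹ mod 83 explicitly. Euclid's algorithm: 83 = 3·25 + 8, 25 = 3·8 + 1; back-substituting gives 1 = 10·25 − 3·83, so 25⁻¹ ≡ 10 (mod 83).
For any y ∈ ℤ_{83}, x = 10(y − 75) mod 83 satisfies T(x) = 25·10(y − 75) + 75 ≡ y (since 25·10 ≡ 1 mod 83). So every y has a preimage.
Therefore T is bijective.
Since T is bijective, we find T⁻¹(58): we need 25x ≡ 58 − 75 ≡ 66 (mod 83). Using 25⁻¹ = 10: x ≡ 10·66 = 660 = 7·83 + 79, so x = 79.
Check: T(79) = 25·79 + 75 = 2050 = 24·83 + 58 ≡ 58 (mod 83).

79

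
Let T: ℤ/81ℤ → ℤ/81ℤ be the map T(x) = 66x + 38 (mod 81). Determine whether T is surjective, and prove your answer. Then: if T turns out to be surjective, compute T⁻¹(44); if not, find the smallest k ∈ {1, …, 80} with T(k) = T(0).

By definition, T is surjective if every y in the codomain equals T(x) for some x in the domain.
Since gcd(66, 81) = 3, we have 66x ≡ 0 (mod 3) for all x, so T(x) ≡ 2 (mod 3).
But 0 ≢ 2 (mod 3), so 0 ∈ ℤ/81ℤ has no preimage. Hence T is not surjective.
Since T is not surjective, we find the least positive k with T(k) = T(0): this means 66k ≡ 0 (mod 81), i.e. 81 ∣ 66k. Since gcd(66, 81) = 3, dividing through by 3 this holds exactly when 27 ∣ 22k, and as gcd(22, 27) = 1, exactly when 27 ∣ k.
The smallest positive such k is 27.

27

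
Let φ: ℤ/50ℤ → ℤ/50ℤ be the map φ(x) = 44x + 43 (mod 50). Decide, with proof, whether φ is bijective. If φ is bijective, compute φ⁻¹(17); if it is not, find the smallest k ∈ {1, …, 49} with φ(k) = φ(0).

25

By definition, injectivity means: for all u, v in the domain, φ(u) = φ(v) implies u = v.
We have gcd(44, 50) = 2 > 1. Taking u = 0 and v = 25: φ(0) = 43 and φ(25) = 44·25 + 43 = 1143 ≡ 43 (mod 50).
So φ(0) = φ(25) while 0 ≠ 25, so φ is not injective, hence not bijective.
Since φ is not bijective, we find the least positive k with φ(k) = φ(0): this means 44k ≡ 0 (mod 50), i.e. 50 ∣ 44k. Since gcd(44, 50) = 2, dividing through by 2 this holds exactly when 25 ∣ 22k, and as gcd(22, 25) = 1, exactly when 25 ∣ k.
The smallest positive such k is 25.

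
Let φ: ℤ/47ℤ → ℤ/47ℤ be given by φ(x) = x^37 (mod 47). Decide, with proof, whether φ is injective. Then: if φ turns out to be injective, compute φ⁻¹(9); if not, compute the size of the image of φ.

Since 47 is prime, the nonzero elements of ℤ/47ℤ form a cyclic group of order 46.
As gcd(37, 46) = 1, raising to the 37th power is a bijection on this group: if x_1^37 ≡ x_2^37 then (x_1x_2^{−1})^37 = 1, and the only element of order dividing gcd(37, 46) = 1 is 1, so x_1 = x_2.
With φ(0) = 0 this makes φ injective on all of ℤ/47ℤ, hence bijective (finite equal-size domain and codomain). In particular φ is injective.
Since φ is injective, we find the preimage of 9. The inverse of x ↦ x^37 on (ℤ/47ℤ)^× is x ↦ x^5, because 37·5 = 185 = 4·46 + 1 ≡ 1 (mod 46) and x^{46} = 1 for x ≠ 0 (Fermat). So φ⁻¹(9) = 9^5 mod 47.
Repeated squaring mod 47: 9^1 ≡ 9, 9^2 ≡ 9² = 81 ≡ 34, 9^4 ≡ 34² = 1156 ≡ 28. Since 5 = 4 + 1, 9^5 ≡ 28·9: 28·9 = 252 ≡ 17. So 9^5 ≡ 17 (mod 47).
Hence φ⁻¹(9) = 17.

17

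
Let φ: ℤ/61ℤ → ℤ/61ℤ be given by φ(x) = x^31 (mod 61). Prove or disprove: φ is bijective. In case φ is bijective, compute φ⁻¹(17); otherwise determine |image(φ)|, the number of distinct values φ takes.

44

Since 61 is prime, the nonzero elements of ℤ/61ℤ form a cyclic group of order 60.
As gcd(31, 60) = 1, raising to the 31st power is a bijection on this group: if u^31 ≡ v^31 then (uv^{−1})^31 = 1, and the only element of order dividing gcd(31, 60) = 1 is 1, so u = v.
With φ(0) = 0 this makes φ injective on all of ℤ/61ℤ, hence bijective (finite equal-size domain and codomain). In particular φ is bijective.
Since φ is bijective, we find the preimage of 17. The inverse of x ↦ x^31 on (ℤ/61ℤ)^× is x ↦ x^31, because 31·31 = 961 = 16·60 + 1 ≡ 1 (mod 60) and x^{60} = 1 for x ≠ 0 (Fermat). So φ⁻¹(17) = 17^31 mod 61.
Repeated squaring mod 61: 17^1 ≡ 17, 17^2 ≡ 17² = 289 ≡ 45, 17^4 ≡ 45² = 2025 ≡ 12, 17^8 ≡ 12² = 144 ≡ 22, 17^16 ≡ 22² = 484 ≡ 57. Since 31 = 16 + 8 + 4 + 2 + 1, 17^31 ≡ 57·22·12·45·17: 57·22 = 1254 ≡ 34, then 34·12 = 408 ≡ 42, then 42·45 = 1890 ≡ 60, then 60·17 = 1020 ≡ 44. So 17^31 ≡ 44 (mod 61).
Hence φ⁻¹(17) = 44.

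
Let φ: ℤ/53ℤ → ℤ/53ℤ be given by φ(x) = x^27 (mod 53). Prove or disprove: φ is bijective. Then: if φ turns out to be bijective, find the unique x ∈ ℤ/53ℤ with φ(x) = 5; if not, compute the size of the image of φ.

48

Since 53 is prime, the nonzero elements of ℤ/53ℤ form a cyclic group of order 52.
As gcd(27, 52) = 1, raising to the 27th power is a bijection on this group: if a^27 ≡ b^27 then (ab^{−1})^27 = 1, and the only element of order dividing gcd(27, 52) = 1 is 1, so a = b.
With φ(0) = 0 this makes φ injective on all of ℤ/53ℤ, hence bijective (finite equal-size domain and codomain). In particular φ is bijective.
Since φ is bijective, we find the preimage of 5. The inverse of x ↦ x^27 on (ℤ/53ℤ)^× is x ↦ x^27, because 27·27 = 729 = 14·52 + 1 ≡ 1 (mod 52) and x^{52} = 1 for x ≠ 0 (Fermat). So φ⁻¹(5) = 5^27 mod 53.
Repeated squaring mod 53: 5^1 ≡ 5, 5^2 ≡ 5² = 25, 5^4 ≡ 25² = 625 ≡ 42, 5^8 ≡ 42² = 1764 ≡ 15, 5^16 ≡ 15² = 225 ≡ 13. Since 27 = 16 + 8 + 2 + 1, 5^27 ≡ 13·15·25·5: 13·15 = 195 ≡ 36, then 36·25 = 900 ≡ 52, then 52·5 = 260 ≡ 48. So 5^27 ≡ 48 (mod 53).
Hence φ⁻¹(5) = 48.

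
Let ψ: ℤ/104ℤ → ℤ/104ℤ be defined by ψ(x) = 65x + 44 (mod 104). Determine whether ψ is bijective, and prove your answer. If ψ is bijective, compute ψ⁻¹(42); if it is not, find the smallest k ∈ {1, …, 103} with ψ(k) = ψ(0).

8

We have gcd(65, 104) = 13 > 1. Taking s = 0 and t = 8: ψ(0) = 44 and ψ(8) = 65·8 + 44 = 564 ≡ 44 (mod 104).
So ψ(0) = ψ(8) while 0 ≠ 8, hence ψ is not injective, hence not bijective.
Since ψ is not bijective, we find the least positive k with ψ(k) = ψ(0): this means 65k ≡ 0 (mod 104), i.e. 104 ∣ 65k. Since gcd(65, 104) = 13, dividing through by 13 this holds exactly when 8 ∣ 5k, and as gcd(5, 8) = 1, exactly when 8 ∣ k.
The smallest positive such k is 8.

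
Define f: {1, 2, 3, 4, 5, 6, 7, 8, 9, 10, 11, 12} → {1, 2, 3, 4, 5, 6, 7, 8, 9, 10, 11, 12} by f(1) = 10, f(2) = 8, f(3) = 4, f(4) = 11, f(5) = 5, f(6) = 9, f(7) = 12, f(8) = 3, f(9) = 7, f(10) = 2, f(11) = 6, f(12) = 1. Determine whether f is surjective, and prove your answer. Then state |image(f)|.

12

Every element of the codomain has a preimage: 1 = f(12), 2 = f(10), 3 = f(8), 4 = f(3), 5 = f(5), 6 = f(11), 7 = f(9), 8 = f(2), 9 = f(6), 10 = f(1), 11 = f(4), 12 = f(7).
So f is surjective.
The image of f is {1, 2, 3, 4, 5, 6, 7, 8, 9, 10, 11, 12}, which has 12 elements.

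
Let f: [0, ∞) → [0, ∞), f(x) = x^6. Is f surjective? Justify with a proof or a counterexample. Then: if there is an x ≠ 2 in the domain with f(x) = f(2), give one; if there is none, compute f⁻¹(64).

2

For any y ∈ [0, ∞), x = y^{1/6} ∈ [0, ∞) gives f(x) = y, so f is surjective.
Since x ↦ x^6 is strictly increasing on [0, ∞), it is injective there, so no x ≠ 2 in the domain has f(x) = f(2). We therefore compute f⁻¹(64) = 64^{1/6} = 2 (indeed 2^6 = 64).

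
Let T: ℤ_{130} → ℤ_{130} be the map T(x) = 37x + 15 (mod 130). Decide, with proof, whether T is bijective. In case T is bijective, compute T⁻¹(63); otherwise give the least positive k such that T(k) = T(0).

If T(u) = T(v), then 37u ≡ 37v (mod 130). Because gcd(37, 130) = 1, we may cancel 37 to get u ≡ v (mod 130).
We now compute 37⁻¹ mod 130 explicitly. Euclid's algorithm: 130 = 3·37 + 19, 37 = 1·19 + 18, 19 = 1·18 + 1; back-substituting gives 1 = 123·37 − 35·130, so 37⁻¹ ≡ 123 (mod 130).
For any y ∈ ℤ_{130}, x = 123(y − 15) mod 130 satisfies T(x) = 37·123(y − 15) + 15 ≡ y (since 37·123 ≡ 1 mod 130). So every y has a preimage.
Therefore T is bijective.
Since T is bijective, we find T⁻¹(63): we need 37x ≡ 63 − 15 ≡ 48 (mod 130). Using 37⁻¹ = 123: x ≡ 123·48 = 5904 = 45·130 + 54, so x = 54.
Check: T(54) = 37·54 + 15 = 2013 = 15·130 + 63 ≡ 63 (mod 130).

54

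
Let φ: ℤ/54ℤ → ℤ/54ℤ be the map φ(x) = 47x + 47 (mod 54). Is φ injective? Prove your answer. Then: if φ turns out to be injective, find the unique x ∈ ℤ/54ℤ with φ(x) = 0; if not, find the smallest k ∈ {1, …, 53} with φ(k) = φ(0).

53

Recall: injectivity means: for all u, v in the domain, φ(u) = φ(v) implies u = v.
If φ(u) = φ(v), then 47u ≡ 47v (mod 54). Because gcd(47, 54) = 1, we may cancel 47 to get u ≡ v (mod 54).
So φ is injective.
We now compute 47⁻¹ mod 54 explicitly. Euclid's algorithm: 54 = 1·47 + 7, 47 = 6·7 + 5, 7 = 1·5 + 2, 5 = 2·2 + 1; back-substituting gives 1 = 23·47 − 20·54, so 47⁻¹ ≡ 23 (mod 54).
Since φ is injective, we compute φ⁻¹(0): solve 47x + 47 ≡ 0 (mod 54), i.e. 47x ≡ 7 (mod 54).
Multiplying by 47⁻¹ = 23 gives x ≡ 23·7 = 161 = 2·54 + 53 ≡ 53 (mod 54).
Check: φ(53) = 47·53 + 47 = 2538 = 47·54 + 0 ≡ 0 (mod 54).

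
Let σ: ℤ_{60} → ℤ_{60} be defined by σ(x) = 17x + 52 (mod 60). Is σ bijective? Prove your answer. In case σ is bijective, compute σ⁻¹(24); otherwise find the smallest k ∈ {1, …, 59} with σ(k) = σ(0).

16

If σ(s) = σ(t), then 17s ≡ 17t (mod 60). Because gcd(17, 60) = 1, we may cancel 17 to get s ≡ t (mod 60).
We now compute 17⁻¹ mod 60 explicitly. Euclid's algorithm: 60 = 3·17 + 9, 17 = 1·9 + 8, 9 = 1·8 + 1; back-substituting gives 1 = 53·17 − 15·60, so 17⁻¹ ≡ 53 (mod 60).
For any y ∈ ℤ_{60}, x = 53(y − 52) mod 60 satisfies σ(x) = 17·53(y − 52) + 52 ≡ y (since 17·53 ≡ 1 mod 60). So every y has a preimage.
Therefore σ is bijective.
Since σ is bijective, we compute σ⁻¹(24): solve 17x + 52 ≡ 24 (mod 60), i.e. 17x ≡ 32 (mod 60).
Multiplying by 17⁻¹ = 53 gives x ≡ 53·32 = 1696 = 28·60 + 16 ≡ 16 (mod 60).
Check: σ(16) = 17·16 + 52 = 324 = 5·60 + 24 ≡ 24 (mod 60).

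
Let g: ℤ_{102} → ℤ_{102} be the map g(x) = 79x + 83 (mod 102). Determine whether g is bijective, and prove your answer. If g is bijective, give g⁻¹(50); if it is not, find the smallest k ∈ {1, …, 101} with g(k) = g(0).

99

If g(a) = g(b), then 79a ≡ 79b (mod 102). Because gcd(79, 102) = 1, we may cancel 79 to get a ≡ b (mod 102).
We now compute 79⁻¹ mod 102 explicitly. Euclid's algorithm: 102 = 1·79 + 23, 79 = 3·23 + 10, 23 = 2·10 + 3, 10 = 3·3 + 1; back-substituting gives 1 = 31·79 − 24·102, so 79⁻¹ ≡ 31 (mod 102).
For any y ∈ ℤ_{102}, x = 31(y − 83) mod 102 satisfies g(x) = 79·31(y − 83) + 83 ≡ y (since 79·31 ≡ 1 mod 102). So every y has a preimage.
Thus g is bijective.
Since g is bijective, we find g⁻¹(50): we need 79x ≡ 50 − 83 ≡ 69 (mod 102). Using 79⁻¹ = 31: x ≡ 31·69 = 2139 = 20·102 + 99, so x = 99.
Check: g(99) = 79·99 + 83 = 7904 = 77·102 + 50 ≡ 50 (mod 102).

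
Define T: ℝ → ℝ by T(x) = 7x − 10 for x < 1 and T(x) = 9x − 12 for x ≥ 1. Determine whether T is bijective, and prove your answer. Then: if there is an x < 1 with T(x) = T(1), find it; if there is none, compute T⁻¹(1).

13/9

Both pieces are strictly increasing (slopes 7 and 9), so each is injective on its own interval.
The left piece maps (−∞, 1) onto (−∞, −3); the right piece maps [1, ∞) onto [−3, ∞).
Since −3 = −3, the images partition ℝ: T is injective and surjective, hence bijective.
Because the two images are disjoint, no x < 1 has T(x) = T(1), so we compute T⁻¹(1): 1 lies in [−3, ∞), so solve 9x − 12 = 1: x = (1 + 12)/9 = 13/9.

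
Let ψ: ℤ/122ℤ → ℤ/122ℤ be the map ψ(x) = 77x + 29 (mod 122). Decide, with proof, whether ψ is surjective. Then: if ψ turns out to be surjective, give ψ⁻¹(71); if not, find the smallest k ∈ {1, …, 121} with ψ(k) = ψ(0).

56

Since gcd(77, 122) = 1, 77 is invertible modulo 122. Euclid's algorithm: 122 = 1·77 + 45, 77 = 1·45 + 32, 45 = 1·32 + 13, 32 = 2·13 + 6, 13 = 2·6 + 1; back-substituting gives 1 = 103·77 − 65·122, so 77⁻¹ ≡ 103 (mod 122).
For any y ∈ ℤ/122ℤ, x = 103(y − 29) mod 122 satisfies ψ(x) = 77·103(y − 29) + 29 ≡ y (since 77·103 ≡ 1 mod 122). So every y has a preimage.
Therefore ψ is surjective.
Since ψ is surjective, we compute ψ⁻¹(71): solve 77x + 29 ≡ 71 (mod 122), i.e. 77x ≡ 42 (mod 122).
Multiplying by 77⁻¹ = 103 gives x ≡ 103·42 = 4326 = 35·122 + 56 ≡ 56 (mod 122).
Check: ψ(56) = 77·56 + 29 = 4341 = 35·122 + 71 ≡ 71 (mod 122).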